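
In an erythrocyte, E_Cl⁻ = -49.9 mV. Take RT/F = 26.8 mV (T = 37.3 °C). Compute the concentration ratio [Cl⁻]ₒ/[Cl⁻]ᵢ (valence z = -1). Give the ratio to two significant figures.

ln([out]/[in]) = E·z/(26.8) = -49.9 × -1 / 26.8 = 1.8619
[out]/[in] = e^(1.8619) = 6.436

6.4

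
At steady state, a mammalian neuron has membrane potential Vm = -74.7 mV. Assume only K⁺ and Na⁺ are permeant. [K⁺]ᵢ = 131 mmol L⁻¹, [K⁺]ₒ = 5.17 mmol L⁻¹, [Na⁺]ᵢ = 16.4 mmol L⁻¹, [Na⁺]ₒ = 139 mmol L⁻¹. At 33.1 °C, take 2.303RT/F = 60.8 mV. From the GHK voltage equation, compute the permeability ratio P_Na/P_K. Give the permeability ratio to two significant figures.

Let α = P_Na/P_K. GHK: Vm = 60.8·log₁₀[(Kₒ + α·Naₒ)/(Kᵢ + α·Naᵢ)].
10^(Vm/60.8) = 10^(-74.7/60.8) = 0.059072
So 0.059072·(Kᵢ + α·Naᵢ) = Kₒ + α·Naₒ → α = (0.059072·131.0 − 5.17) / (139.0 − 0.059072·16.4)
α = (7.738 − 5.17) / (139.0 − 0.9688) = 2.568/138 = 0.01861

0.019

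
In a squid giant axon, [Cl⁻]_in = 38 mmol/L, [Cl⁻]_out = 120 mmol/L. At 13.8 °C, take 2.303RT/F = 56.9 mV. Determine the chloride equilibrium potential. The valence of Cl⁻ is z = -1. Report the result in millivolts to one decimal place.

-28.4 mV

E = (56.9/z) · log₁₀([Cl⁻]_out/[Cl⁻]_in) with z = -1.
For an anion, dividing by z = -1 reverses the sign.
= (56.9/-1) · log₁₀(120/38) = -56.90 · log₁₀(3.158)
= -56.90 · (0.4994) = -28.42 mV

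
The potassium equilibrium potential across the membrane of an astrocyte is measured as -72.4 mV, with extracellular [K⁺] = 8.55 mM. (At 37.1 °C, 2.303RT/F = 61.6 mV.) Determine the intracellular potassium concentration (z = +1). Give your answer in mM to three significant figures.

Nernst: E = (61.6/1) · log₁₀([out]/[in]), so log₁₀([out]/[in]) = -72.4 × 1 / 61.6 = -1.1753.
[out]/[in] = 10^(-1.1753) = 0.06678.
[in] = 8.55 / 0.06678 = 128 mM.

128 mM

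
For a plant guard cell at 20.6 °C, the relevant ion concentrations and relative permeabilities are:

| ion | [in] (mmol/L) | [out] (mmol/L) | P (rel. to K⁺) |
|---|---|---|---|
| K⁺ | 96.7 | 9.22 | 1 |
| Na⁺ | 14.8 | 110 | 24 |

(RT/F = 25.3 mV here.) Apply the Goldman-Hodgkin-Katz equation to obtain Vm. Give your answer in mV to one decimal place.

Vm = 25.3 · ln[(Σ P·[cation]ₒ + Σ P·[anion]ᵢ) / (Σ P·[cation]ᵢ + Σ P·[anion]ₒ)]
Numerator = 1×9.22 + 24×110 = 2649
Denominator = 1×96.7 + 24×14.8 = 451.9
Vm = 25.3 · ln(5.8624) = 25.3 × (1.7686) = 44.74 mV

44.7 mV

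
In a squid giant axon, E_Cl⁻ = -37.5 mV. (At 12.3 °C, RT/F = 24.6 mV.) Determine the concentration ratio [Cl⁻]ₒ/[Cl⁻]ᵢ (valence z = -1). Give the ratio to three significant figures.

ln([out]/[in]) = E·z/(24.6) = -37.5 × -1 / 24.6 = 1.5244
[out]/[in] = e^(1.5244) = 4.592

4.59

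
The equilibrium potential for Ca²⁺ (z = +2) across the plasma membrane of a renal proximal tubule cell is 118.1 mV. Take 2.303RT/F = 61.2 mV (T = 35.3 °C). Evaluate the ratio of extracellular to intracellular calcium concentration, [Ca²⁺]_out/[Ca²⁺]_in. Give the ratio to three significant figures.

log₁₀([out]/[in]) = E·z/(61.2) = 118.1 × 2 / 61.2 = 3.8595
[out]/[in] = 10^(3.8595) = 7236

7240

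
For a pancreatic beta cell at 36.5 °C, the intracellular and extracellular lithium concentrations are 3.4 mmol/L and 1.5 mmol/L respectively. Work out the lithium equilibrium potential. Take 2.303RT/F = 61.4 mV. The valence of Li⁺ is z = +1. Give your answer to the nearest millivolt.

E = (61.4/z) · log₁₀([Li⁺]_out/[Li⁺]_in) with z = +1.
= (61.4/1) · log₁₀(1.5/3.4) = 61.40 · log₁₀(0.4412)
= 61.40 · (-0.3554) = -21.82 mV

-22 mV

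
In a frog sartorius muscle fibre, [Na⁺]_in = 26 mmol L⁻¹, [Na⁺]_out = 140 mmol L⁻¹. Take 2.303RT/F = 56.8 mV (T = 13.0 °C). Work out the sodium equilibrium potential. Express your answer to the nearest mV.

42 mV

E = (56.8/z) · log₁₀([Na⁺]_out/[Na⁺]_in) with z = +1.
= (56.8/1) · log₁₀(140/26) = 56.80 · log₁₀(5.385)
= 56.80 · (0.7312) = 41.53 mV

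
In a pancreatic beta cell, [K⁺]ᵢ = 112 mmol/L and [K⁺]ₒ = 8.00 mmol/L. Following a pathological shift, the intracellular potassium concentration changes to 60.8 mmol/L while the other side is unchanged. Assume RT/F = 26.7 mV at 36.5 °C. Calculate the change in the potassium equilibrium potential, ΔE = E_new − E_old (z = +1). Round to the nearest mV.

E_old = (26.7/1)·ln(8.00/112) = -70.46 mV
E_new = (26.7/1)·ln(8.00/60.8) = -54.15 mV
ΔE = -54.15 − (-70.46) = 16.31 mV

16 mV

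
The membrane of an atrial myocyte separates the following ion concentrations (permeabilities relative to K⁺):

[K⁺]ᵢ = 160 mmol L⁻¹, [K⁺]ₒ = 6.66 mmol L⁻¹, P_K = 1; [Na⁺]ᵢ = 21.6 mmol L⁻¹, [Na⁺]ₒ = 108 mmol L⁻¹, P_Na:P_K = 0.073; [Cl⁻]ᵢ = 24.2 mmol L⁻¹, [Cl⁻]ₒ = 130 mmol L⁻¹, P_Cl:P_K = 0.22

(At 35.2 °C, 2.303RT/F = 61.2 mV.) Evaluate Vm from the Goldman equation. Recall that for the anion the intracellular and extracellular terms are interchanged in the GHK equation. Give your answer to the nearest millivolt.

-60 mV

Vm = 61.2 · log₁₀[(Σ P·[cation]ₒ + Σ P·[anion]ᵢ) / (Σ P·[cation]ᵢ + Σ P·[anion]ₒ)]
Numerator = 1×6.66 + 0.073×108 + 0.22×24.2 = 19.87
Denominator = 1×160 + 0.073×21.6 + 0.22×130 = 190.2
Vm = 61.2 · log₁₀(0.10447) = 61.2 × (-0.9810) = -60.04 mV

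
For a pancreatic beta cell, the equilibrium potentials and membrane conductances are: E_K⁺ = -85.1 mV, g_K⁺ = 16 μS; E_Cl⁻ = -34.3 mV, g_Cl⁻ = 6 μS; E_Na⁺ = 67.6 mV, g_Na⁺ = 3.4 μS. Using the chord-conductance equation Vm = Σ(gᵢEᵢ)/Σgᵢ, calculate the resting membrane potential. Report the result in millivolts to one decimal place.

Σ gᵢEᵢ = 16·(-85.1) + 6·(-34.3) + 3.4·(67.6) = -1337.56
Σ gᵢ = 16 + 6 + 3.4 = 25.4
Vm = -1337.56 / 25.4 = -52.66 mV

-52.7 mV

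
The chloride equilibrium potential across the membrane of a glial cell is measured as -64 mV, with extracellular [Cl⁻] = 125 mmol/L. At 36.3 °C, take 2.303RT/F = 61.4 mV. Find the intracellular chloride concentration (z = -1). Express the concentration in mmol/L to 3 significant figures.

Nernst: E = (61.4/-1) · log₁₀([out]/[in]), so log₁₀([out]/[in]) = -64.0 × -1 / 61.4 = 1.0423.
[out]/[in] = 10^(1.0423) = 11.02.
[in] = 125 / 11.02 = 11.34 mmol/L.

11.3 mmol/L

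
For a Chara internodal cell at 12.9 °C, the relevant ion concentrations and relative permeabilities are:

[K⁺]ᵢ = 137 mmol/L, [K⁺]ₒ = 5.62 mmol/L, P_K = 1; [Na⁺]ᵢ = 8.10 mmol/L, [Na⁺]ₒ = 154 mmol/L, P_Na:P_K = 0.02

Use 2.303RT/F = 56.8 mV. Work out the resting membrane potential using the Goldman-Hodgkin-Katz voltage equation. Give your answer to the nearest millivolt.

-68 mV

Vm = 56.8 · log₁₀[(Σ P·[cation]ₒ + Σ P·[anion]ᵢ) / (Σ P·[cation]ᵢ + Σ P·[anion]ₒ)]
Numerator = 1×5.62 + 0.02×154 = 8.7
Denominator = 1×137 + 0.02×8.10 = 137.2
Vm = 56.8 · log₁₀(0.063429) = 56.8 × (-1.1977) = -68.03 mV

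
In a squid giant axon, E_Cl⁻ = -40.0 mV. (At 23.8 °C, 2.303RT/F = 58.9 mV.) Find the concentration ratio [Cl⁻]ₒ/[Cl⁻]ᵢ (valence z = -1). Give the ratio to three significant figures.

4.78

log₁₀([out]/[in]) = E·z/(58.9) = -40.0 × -1 / 58.9 = 0.6791
[out]/[in] = 10^(0.6791) = 4.777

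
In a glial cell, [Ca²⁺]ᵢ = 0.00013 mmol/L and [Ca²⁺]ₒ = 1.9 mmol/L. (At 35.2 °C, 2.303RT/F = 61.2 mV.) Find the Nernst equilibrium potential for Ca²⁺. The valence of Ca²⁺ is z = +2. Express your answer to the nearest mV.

127 mV

E = (61.2/z) · log₁₀([Ca²⁺]_out/[Ca²⁺]_in) with z = +2.
= (61.2/2) · log₁₀(1.9/0.00013) = 30.60 · log₁₀(1.462e+04)
= 30.60 · (4.1648) = 127.44 mV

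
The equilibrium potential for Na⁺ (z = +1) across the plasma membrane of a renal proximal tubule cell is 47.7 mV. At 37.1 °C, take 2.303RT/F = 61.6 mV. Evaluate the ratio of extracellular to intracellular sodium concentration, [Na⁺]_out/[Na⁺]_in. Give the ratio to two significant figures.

log₁₀([out]/[in]) = E·z/(61.6) = 47.7 × 1 / 61.6 = 0.7744
[out]/[in] = 10^(0.7744) = 5.948

5.9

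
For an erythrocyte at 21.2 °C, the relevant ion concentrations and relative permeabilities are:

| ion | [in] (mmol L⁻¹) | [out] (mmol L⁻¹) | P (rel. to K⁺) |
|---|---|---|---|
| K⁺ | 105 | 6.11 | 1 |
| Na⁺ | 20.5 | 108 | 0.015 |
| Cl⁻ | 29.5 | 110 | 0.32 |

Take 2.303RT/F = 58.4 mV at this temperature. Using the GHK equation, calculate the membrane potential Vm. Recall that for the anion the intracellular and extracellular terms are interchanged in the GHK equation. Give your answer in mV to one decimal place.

-53.3 mV

Vm = 58.4 · log₁₀[(Σ P·[cation]ₒ + Σ P·[anion]ᵢ) / (Σ P·[cation]ᵢ + Σ P·[anion]ₒ)]
Numerator = 1×6.11 + 0.015×108 + 0.32×29.5 = 17.17
Denominator = 1×105 + 0.015×20.5 + 0.32×110 = 140.5
Vm = 58.4 · log₁₀(0.1222) = 58.4 × (-0.9129) = -53.32 mV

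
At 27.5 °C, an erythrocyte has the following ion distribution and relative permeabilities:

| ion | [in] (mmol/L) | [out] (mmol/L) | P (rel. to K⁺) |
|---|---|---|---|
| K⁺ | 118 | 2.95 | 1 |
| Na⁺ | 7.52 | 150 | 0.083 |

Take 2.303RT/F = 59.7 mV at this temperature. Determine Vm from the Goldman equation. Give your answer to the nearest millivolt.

-53 mV

Vm = 59.7 · log₁₀[(Σ P·[cation]ₒ + Σ P·[anion]ᵢ) / (Σ P·[cation]ᵢ + Σ P·[anion]ₒ)]
Numerator = 1×2.95 + 0.083×150 = 15.4
Denominator = 1×118 + 0.083×7.52 = 118.6
Vm = 59.7 · log₁₀(0.12982) = 59.7 × (-0.8867) = -52.93 mV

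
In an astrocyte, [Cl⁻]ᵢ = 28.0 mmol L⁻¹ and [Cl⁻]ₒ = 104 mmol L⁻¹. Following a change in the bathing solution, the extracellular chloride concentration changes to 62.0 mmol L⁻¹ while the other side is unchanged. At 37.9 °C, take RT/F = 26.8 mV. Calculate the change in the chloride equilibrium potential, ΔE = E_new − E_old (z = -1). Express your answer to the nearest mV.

E_old = (26.8/-1)·ln(104/28.0) = -35.17 mV
E_new = (26.8/-1)·ln(62.0/28.0) = -21.30 mV
ΔE = -21.30 − (-35.17) = 13.86 mV

14 mV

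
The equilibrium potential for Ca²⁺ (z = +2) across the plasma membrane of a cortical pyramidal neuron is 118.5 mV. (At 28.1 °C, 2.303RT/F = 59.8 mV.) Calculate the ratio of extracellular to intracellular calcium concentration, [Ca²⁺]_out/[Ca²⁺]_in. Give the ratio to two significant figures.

log₁₀([out]/[in]) = E·z/(59.8) = 118.5 × 2 / 59.8 = 3.9632
[out]/[in] = 10^(3.9632) = 9188

9200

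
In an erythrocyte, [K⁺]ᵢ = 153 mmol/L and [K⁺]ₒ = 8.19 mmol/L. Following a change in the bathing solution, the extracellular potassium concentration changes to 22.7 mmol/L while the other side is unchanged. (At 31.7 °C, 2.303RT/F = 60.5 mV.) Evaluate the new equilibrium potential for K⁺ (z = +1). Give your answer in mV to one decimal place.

-50.1 mV

After the shift: [K⁺]_out = 22.7, [K⁺]_in = 153 mmol/L.
E_new = (60.5/1)·log₁₀(22.7/153) = 60.50 · (-0.8287) = -50.13 mV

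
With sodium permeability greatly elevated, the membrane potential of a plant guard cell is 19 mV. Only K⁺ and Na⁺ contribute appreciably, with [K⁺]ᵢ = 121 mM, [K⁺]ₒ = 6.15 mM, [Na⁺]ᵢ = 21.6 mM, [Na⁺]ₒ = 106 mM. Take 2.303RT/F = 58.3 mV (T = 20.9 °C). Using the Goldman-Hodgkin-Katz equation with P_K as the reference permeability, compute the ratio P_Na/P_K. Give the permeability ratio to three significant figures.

4.15

Let α = P_Na/P_K. GHK: Vm = 58.3·log₁₀[(Kₒ + α·Naₒ)/(Kᵢ + α·Naᵢ)].
10^(Vm/58.3) = 10^(19.0/58.3) = 2.1179
So 2.1179·(Kᵢ + α·Naᵢ) = Kₒ + α·Naₒ → α = (2.1179·121.0 − 6.15) / (106.0 − 2.1179·21.6)
α = (256.3 − 6.15) / (106.0 − 45.75) = 250.1/60.25 = 4.151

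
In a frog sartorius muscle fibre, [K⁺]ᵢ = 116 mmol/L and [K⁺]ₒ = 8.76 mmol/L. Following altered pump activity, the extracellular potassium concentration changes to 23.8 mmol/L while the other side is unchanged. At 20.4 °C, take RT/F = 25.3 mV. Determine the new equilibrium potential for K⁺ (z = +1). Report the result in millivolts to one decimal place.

-40.1 mV

After the shift: [K⁺]_out = 23.8, [K⁺]_in = 116 mmol/L.
E_new = (25.3/1)·ln(23.8/116) = 25.30 · (-1.5839) = -40.07 mV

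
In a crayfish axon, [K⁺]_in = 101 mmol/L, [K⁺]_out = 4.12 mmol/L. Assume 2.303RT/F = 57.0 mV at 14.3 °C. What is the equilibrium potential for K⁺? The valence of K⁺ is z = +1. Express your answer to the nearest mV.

E = (57.0/z) · log₁₀([K⁺]_out/[K⁺]_in) with z = +1.
= (57.0/1) · log₁₀(4.12/101) = 57.00 · log₁₀(0.04079)
= 57.00 · (-1.3894) = -79.20 mV

-79 mV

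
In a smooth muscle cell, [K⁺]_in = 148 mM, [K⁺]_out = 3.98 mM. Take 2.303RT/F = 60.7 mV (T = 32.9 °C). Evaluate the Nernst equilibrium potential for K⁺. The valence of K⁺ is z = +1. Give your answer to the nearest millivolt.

-95 mV

E = (60.7/z) · log₁₀([K⁺]_out/[K⁺]_in) with z = +1.
= (60.7/1) · log₁₀(3.98/148) = 60.70 · log₁₀(0.02689)
= 60.70 · (-1.5704) = -95.32 mV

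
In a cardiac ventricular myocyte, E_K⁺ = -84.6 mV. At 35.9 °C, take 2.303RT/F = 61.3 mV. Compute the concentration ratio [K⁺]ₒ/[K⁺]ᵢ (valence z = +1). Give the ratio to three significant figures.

0.0417

log₁₀([out]/[in]) = E·z/(61.3) = -84.6 × 1 / 61.3 = -1.3801
[out]/[in] = 10^(-1.3801) = 0.04168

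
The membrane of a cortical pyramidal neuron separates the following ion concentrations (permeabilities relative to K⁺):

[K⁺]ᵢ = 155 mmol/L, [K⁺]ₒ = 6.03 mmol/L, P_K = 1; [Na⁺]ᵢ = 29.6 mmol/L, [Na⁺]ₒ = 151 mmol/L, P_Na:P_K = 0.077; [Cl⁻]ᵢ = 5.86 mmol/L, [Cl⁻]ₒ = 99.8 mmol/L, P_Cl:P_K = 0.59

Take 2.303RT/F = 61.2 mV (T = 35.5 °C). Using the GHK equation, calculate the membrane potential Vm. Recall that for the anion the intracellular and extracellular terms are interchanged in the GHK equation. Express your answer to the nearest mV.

Vm = 61.2 · log₁₀[(Σ P·[cation]ₒ + Σ P·[anion]ᵢ) / (Σ P·[cation]ᵢ + Σ P·[anion]ₒ)]
Numerator = 1×6.03 + 0.077×151 + 0.59×5.86 = 21.11
Denominator = 1×155 + 0.077×29.6 + 0.59×99.8 = 216.2
Vm = 61.2 · log₁₀(0.097679) = 61.2 × (-1.0102) = -61.82 mV

-62 mV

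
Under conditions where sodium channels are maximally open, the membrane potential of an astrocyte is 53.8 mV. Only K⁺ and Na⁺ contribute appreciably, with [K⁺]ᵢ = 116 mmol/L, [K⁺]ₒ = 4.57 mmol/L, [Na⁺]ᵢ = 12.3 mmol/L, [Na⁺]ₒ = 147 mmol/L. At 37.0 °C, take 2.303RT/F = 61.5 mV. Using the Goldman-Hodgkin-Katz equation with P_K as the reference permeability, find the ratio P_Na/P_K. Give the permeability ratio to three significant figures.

15.8

Let α = P_Na/P_K. GHK: Vm = 61.5·log₁₀[(Kₒ + α·Naₒ)/(Kᵢ + α·Naᵢ)].
10^(Vm/61.5) = 10^(53.8/61.5) = 7.4954
So 7.4954·(Kᵢ + α·Naᵢ) = Kₒ + α·Naₒ → α = (7.4954·116.0 − 4.57) / (147.0 − 7.4954·12.3)
α = (869.5 − 4.57) / (147.0 − 92.19) = 864.9/54.81 = 15.78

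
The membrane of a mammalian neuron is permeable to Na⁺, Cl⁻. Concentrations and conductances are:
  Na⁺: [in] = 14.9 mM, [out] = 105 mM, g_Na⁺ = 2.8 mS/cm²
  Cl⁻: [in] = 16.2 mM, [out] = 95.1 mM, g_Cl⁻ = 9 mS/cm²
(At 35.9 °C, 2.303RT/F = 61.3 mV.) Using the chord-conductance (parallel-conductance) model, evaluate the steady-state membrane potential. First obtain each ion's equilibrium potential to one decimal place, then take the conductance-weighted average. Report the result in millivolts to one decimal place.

E_Na⁺ = (61.3/1)·log₁₀(105/14.9) = 52.0 mV
E_Cl⁻ = (61.3/-1)·log₁₀(95.1/16.2) = -47.1 mV
Vm = (Σ gᵢEᵢ)/(Σ gᵢ) = (2.8·52.0 + 9·-47.1) / (2.8 + 9)
= -278.30 / 11.8 = -23.58 mV

-23.6 mV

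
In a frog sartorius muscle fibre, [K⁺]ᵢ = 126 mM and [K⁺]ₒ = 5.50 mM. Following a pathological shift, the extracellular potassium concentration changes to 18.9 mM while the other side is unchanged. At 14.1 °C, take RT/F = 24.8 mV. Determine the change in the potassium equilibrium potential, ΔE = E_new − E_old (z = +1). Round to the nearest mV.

31 mV

E_old = (24.8/1)·ln(5.50/126) = -77.66 mV
E_new = (24.8/1)·ln(18.9/126) = -47.05 mV
ΔE = -47.05 − (-77.66) = 30.61 mV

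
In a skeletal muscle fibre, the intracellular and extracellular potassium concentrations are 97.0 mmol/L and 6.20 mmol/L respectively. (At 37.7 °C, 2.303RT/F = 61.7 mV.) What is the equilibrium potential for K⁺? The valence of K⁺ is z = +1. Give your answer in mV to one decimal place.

E = (61.7/z) · log₁₀([K⁺]_out/[K⁺]_in) with z = +1.
= (61.7/1) · log₁₀(6.20/97.0) = 61.70 · log₁₀(0.06392)
= 61.70 · (-1.1944) = -73.69 mV

-73.7 mV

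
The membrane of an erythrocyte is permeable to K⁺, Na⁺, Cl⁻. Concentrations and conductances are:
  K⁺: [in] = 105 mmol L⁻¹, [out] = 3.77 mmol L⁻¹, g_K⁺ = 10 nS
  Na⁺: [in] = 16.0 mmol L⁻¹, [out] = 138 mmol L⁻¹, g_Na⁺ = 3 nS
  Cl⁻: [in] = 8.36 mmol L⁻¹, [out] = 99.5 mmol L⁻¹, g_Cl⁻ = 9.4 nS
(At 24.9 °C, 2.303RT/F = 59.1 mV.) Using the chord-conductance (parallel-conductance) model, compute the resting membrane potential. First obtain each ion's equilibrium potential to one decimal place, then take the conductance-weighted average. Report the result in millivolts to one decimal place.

-57.4 mV

E_K⁺ = (59.1/1)·log₁₀(3.77/105) = -85.4 mV
E_Na⁺ = (59.1/1)·log₁₀(138/16.0) = 55.3 mV
E_Cl⁻ = (59.1/-1)·log₁₀(99.5/8.36) = -63.6 mV
Vm = (Σ gᵢEᵢ)/(Σ gᵢ) = (10·-85.4 + 3·55.3 + 9.4·-63.6) / (10 + 3 + 9.4)
= -1285.94 / 22.4 = -57.41 mV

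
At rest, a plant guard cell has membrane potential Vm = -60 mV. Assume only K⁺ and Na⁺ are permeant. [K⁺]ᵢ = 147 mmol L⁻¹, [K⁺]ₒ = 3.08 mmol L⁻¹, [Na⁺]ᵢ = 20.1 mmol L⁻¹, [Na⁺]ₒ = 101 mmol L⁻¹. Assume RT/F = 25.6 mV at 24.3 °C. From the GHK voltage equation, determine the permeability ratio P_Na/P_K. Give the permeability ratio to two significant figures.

Let α = P_Na/P_K. GHK: Vm = 25.6·ln[(Kₒ + α·Naₒ)/(Kᵢ + α·Naᵢ)].
e^(Vm/25.6) = e^(-60.0/25.6) = 0.095967
So 0.095967·(Kᵢ + α·Naᵢ) = Kₒ + α·Naₒ → α = (0.095967·147.0 − 3.08) / (101.0 − 0.095967·20.1)
α = (14.11 − 3.08) / (101.0 − 1.929) = 11.03/99.07 = 0.1113

0.11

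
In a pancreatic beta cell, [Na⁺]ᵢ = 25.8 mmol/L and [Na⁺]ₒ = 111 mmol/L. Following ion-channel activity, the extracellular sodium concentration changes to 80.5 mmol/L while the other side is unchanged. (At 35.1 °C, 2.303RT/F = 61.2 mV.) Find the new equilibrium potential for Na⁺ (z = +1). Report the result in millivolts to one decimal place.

30.2 mV

After the shift: [Na⁺]_out = 80.5, [Na⁺]_in = 25.8 mmol/L.
E_new = (61.2/1)·log₁₀(80.5/25.8) = 61.20 · (0.4942) = 30.24 mV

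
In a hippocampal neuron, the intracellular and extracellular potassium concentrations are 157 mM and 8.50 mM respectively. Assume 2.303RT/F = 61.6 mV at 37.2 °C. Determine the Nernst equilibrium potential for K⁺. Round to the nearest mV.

E = (61.6/z) · log₁₀([K⁺]_out/[K⁺]_in) with z = +1.
= (61.6/1) · log₁₀(8.50/157) = 61.60 · log₁₀(0.05414)
= 61.60 · (-1.2665) = -78.02 mV

-78 mV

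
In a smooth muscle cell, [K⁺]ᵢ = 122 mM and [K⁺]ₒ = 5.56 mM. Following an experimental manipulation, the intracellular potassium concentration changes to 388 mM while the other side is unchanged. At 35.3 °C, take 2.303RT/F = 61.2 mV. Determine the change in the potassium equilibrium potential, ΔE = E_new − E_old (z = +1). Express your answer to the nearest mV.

E_old = (61.2/1)·log₁₀(5.56/122) = -82.09 mV
E_new = (61.2/1)·log₁₀(5.56/388) = -112.84 mV
ΔE = -112.84 − (-82.09) = -30.75 mV

-31 mV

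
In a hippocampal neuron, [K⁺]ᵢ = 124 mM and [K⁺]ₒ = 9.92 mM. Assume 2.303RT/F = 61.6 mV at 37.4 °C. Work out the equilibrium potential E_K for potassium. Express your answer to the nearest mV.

-68 mV

E = (61.6/z) · log₁₀([K⁺]_out/[K⁺]_in) with z = +1.
= (61.6/1) · log₁₀(9.92/124) = 61.60 · log₁₀(0.08)
= 61.60 · (-1.0969) = -67.57 mV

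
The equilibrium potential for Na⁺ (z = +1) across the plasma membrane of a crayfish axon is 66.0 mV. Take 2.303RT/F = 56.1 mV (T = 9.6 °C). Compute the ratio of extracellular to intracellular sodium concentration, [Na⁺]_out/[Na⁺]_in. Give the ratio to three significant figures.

15.0

log₁₀([out]/[in]) = E·z/(56.1) = 66.0 × 1 / 56.1 = 1.1765
[out]/[in] = 10^(1.1765) = 15.01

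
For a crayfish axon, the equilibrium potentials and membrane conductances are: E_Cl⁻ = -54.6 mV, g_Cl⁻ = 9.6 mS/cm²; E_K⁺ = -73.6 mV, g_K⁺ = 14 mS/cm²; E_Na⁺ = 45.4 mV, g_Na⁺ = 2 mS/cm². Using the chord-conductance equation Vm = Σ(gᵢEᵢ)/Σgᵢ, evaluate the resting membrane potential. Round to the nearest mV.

Σ gᵢEᵢ = 9.6·(-54.6) + 14·(-73.6) + 2·(45.4) = -1463.76
Σ gᵢ = 9.6 + 14 + 2 = 25.6
Vm = -1463.76 / 25.6 = -57.18 mV

-57 mV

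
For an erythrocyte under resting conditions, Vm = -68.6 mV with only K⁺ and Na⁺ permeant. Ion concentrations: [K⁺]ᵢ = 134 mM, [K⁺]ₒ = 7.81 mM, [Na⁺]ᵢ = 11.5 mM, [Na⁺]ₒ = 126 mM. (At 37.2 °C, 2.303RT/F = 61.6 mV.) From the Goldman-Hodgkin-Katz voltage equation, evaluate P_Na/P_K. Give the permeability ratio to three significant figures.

0.0200

Let α = P_Na/P_K. GHK: Vm = 61.6·log₁₀[(Kₒ + α·Naₒ)/(Kᵢ + α·Naᵢ)].
10^(Vm/61.6) = 10^(-68.6/61.6) = 0.076977
So 0.076977·(Kᵢ + α·Naᵢ) = Kₒ + α·Naₒ → α = (0.076977·134.0 − 7.81) / (126.0 − 0.076977·11.5)
α = (10.31 − 7.81) / (126.0 − 0.8852) = 2.505/125.1 = 0.02002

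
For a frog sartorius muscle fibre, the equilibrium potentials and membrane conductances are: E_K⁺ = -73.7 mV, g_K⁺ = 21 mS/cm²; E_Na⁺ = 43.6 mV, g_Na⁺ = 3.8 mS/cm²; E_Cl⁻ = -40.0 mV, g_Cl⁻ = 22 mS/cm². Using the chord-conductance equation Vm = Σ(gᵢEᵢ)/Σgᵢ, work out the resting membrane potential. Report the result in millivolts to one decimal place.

-48.3 mV

Σ gᵢEᵢ = 21·(-73.7) + 3.8·(43.6) + 22·(-40.0) = -2262.02
Σ gᵢ = 21 + 3.8 + 22 = 46.8
Vm = -2262.02 / 46.8 = -48.33 mV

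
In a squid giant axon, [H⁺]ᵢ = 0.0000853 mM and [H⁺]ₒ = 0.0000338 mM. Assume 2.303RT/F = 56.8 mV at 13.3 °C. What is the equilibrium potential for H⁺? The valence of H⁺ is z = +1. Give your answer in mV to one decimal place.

-22.8 mV

E = (56.8/z) · log₁₀([H⁺]_out/[H⁺]_in) with z = +1.
= (56.8/1) · log₁₀(0.0000338/0.0000853) = 56.80 · log₁₀(0.3962)
= 56.80 · (-0.4020) = -22.84 mV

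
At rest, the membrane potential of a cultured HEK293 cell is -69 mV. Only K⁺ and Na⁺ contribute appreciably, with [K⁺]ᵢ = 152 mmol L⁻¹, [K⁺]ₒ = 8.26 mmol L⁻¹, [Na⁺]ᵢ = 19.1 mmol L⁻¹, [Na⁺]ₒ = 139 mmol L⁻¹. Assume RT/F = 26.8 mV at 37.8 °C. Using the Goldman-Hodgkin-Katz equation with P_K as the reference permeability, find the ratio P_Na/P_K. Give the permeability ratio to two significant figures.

0.024

Let α = P_Na/P_K. GHK: Vm = 26.8·ln[(Kₒ + α·Naₒ)/(Kᵢ + α·Naᵢ)].
e^(Vm/26.8) = e^(-69.0/26.8) = 0.076182
So 0.076182·(Kᵢ + α·Naᵢ) = Kₒ + α·Naₒ → α = (0.076182·152.0 − 8.26) / (139.0 − 0.076182·19.1)
α = (11.58 − 8.26) / (139.0 − 1.455) = 3.32/137.5 = 0.02414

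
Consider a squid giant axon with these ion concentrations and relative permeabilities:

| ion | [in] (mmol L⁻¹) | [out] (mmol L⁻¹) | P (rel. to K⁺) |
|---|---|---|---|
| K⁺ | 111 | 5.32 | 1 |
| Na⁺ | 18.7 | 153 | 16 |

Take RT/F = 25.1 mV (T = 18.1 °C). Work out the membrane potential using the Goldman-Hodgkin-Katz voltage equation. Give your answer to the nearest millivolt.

Vm = 25.1 · ln[(Σ P·[cation]ₒ + Σ P·[anion]ᵢ) / (Σ P·[cation]ᵢ + Σ P·[anion]ₒ)]
Numerator = 1×5.32 + 16×153 = 2453
Denominator = 1×111 + 16×18.7 = 410.2
Vm = 25.1 · ln(5.9808) = 25.1 × (1.7886) = 44.89 mV

45 mV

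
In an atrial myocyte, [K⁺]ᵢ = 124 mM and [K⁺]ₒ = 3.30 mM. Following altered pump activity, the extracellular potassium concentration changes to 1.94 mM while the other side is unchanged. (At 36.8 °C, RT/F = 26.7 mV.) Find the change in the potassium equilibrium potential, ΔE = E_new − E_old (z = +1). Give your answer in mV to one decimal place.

-14.2 mV

E_old = (26.7/1)·ln(3.30/124) = -96.82 mV
E_new = (26.7/1)·ln(1.94/124) = -111.01 mV
ΔE = -111.01 − (-96.82) = -14.18 mV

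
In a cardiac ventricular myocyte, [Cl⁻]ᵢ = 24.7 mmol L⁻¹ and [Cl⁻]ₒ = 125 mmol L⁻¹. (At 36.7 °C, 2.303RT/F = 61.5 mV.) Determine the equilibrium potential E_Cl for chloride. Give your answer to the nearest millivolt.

-43 mV

E = (61.5/z) · log₁₀([Cl⁻]_out/[Cl⁻]_in) with z = -1.
For an anion, dividing by z = -1 reverses the sign.
= (61.5/-1) · log₁₀(125/24.7) = -61.50 · log₁₀(5.061)
= -61.50 · (0.7042) = -43.31 mV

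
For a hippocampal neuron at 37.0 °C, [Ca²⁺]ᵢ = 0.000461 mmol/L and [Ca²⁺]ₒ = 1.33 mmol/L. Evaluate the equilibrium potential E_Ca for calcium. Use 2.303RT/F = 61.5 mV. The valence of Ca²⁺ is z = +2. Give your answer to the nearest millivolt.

106 mV

E = (61.5/z) · log₁₀([Ca²⁺]_out/[Ca²⁺]_in) with z = +2.
= (61.5/2) · log₁₀(1.33/0.000461) = 30.75 · log₁₀(2885)
= 30.75 · (3.4602) = 106.40 mV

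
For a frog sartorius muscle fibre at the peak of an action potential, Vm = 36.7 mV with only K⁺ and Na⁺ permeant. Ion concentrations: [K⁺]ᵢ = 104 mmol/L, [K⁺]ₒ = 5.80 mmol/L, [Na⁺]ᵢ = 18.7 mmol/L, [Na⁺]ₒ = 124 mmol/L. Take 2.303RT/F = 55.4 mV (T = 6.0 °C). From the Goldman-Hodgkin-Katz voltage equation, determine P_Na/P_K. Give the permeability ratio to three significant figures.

Let α = P_Na/P_K. GHK: Vm = 55.4·log₁₀[(Kₒ + α·Naₒ)/(Kᵢ + α·Naᵢ)].
10^(Vm/55.4) = 10^(36.7/55.4) = 4.5968
So 4.5968·(Kᵢ + α·Naᵢ) = Kₒ + α·Naₒ → α = (4.5968·104.0 − 5.8) / (124.0 − 4.5968·18.7)
α = (478.1 − 5.8) / (124.0 − 85.96) = 472.3/38.04 = 12.41

12.4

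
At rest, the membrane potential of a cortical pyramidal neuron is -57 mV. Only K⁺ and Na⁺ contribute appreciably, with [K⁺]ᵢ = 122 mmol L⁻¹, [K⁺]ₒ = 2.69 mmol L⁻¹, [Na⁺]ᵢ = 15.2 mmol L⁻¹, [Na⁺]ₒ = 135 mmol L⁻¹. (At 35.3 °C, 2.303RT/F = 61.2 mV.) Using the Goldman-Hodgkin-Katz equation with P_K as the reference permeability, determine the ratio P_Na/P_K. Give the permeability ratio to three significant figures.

Let α = P_Na/P_K. GHK: Vm = 61.2·log₁₀[(Kₒ + α·Naₒ)/(Kᵢ + α·Naᵢ)].
10^(Vm/61.2) = 10^(-57.0/61.2) = 0.11712
So 0.11712·(Kᵢ + α·Naᵢ) = Kₒ + α·Naₒ → α = (0.11712·122.0 − 2.69) / (135.0 − 0.11712·15.2)
α = (14.29 − 2.69) / (135.0 − 1.78) = 11.6/133.2 = 0.08706

0.0871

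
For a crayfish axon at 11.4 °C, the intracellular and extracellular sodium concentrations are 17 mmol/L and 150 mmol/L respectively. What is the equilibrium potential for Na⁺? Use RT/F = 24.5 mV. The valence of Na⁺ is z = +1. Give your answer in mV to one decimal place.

E = (24.5/z) · ln([Na⁺]_out/[Na⁺]_in) with z = +1.
= (24.5/1) · ln(150/17) = 24.50 · ln(8.824)
= 24.50 · (2.1774) = 53.35 mV

53.3 mV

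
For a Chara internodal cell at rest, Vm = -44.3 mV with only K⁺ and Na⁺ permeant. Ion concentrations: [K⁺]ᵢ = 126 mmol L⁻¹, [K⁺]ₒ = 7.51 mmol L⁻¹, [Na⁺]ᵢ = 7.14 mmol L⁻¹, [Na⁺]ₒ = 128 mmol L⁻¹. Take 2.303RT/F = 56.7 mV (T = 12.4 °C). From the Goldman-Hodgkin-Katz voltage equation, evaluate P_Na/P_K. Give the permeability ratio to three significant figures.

Let α = P_Na/P_K. GHK: Vm = 56.7·log₁₀[(Kₒ + α·Naₒ)/(Kᵢ + α·Naᵢ)].
10^(Vm/56.7) = 10^(-44.3/56.7) = 0.16546
So 0.16546·(Kᵢ + α·Naᵢ) = Kₒ + α·Naₒ → α = (0.16546·126.0 − 7.51) / (128.0 − 0.16546·7.14)
α = (20.85 − 7.51) / (128.0 − 1.181) = 13.34/126.8 = 0.1052

0.105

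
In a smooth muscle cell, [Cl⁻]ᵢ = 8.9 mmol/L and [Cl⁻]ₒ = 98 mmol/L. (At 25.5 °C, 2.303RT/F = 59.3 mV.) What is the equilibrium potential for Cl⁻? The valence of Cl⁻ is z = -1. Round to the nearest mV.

-62 mV

E = (59.3/z) · log₁₀([Cl⁻]_out/[Cl⁻]_in) with z = -1.
For an anion, dividing by z = -1 reverses the sign.
= (59.3/-1) · log₁₀(98/8.9) = -59.30 · log₁₀(11.01)
= -59.30 · (1.0418) = -61.78 mV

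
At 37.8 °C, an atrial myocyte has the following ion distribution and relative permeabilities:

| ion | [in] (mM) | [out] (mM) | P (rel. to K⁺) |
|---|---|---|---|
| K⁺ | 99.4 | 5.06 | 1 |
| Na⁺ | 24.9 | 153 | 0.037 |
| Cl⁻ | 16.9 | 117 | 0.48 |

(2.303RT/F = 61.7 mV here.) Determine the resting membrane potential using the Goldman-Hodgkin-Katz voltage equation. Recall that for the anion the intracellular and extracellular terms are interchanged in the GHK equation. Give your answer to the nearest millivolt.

Vm = 61.7 · log₁₀[(Σ P·[cation]ₒ + Σ P·[anion]ᵢ) / (Σ P·[cation]ᵢ + Σ P·[anion]ₒ)]
Numerator = 1×5.06 + 0.037×153 + 0.48×16.9 = 18.83
Denominator = 1×99.4 + 0.037×24.9 + 0.48×117 = 156.5
Vm = 61.7 · log₁₀(0.12035) = 61.7 × (-0.9195) = -56.74 mV

-57 mV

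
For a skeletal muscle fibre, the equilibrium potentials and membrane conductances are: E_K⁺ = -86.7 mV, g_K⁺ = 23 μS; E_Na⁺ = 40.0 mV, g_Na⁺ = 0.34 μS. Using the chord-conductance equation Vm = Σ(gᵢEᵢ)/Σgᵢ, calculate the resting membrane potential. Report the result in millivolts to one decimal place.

-84.9 mV

Σ gᵢEᵢ = 23·(-86.7) + 0.34·(40.0) = -1980.50
Σ gᵢ = 23 + 0.34 = 23.34
Vm = -1980.50 / 23.34 = -84.85 mV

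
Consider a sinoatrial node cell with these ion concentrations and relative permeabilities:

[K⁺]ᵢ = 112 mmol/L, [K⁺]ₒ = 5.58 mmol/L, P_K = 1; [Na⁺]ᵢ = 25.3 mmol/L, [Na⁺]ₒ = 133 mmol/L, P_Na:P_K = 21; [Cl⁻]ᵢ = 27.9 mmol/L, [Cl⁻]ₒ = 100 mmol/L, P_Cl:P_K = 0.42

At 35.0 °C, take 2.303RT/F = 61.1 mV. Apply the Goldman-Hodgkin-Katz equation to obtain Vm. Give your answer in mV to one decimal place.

Vm = 61.1 · log₁₀[(Σ P·[cation]ₒ + Σ P·[anion]ᵢ) / (Σ P·[cation]ᵢ + Σ P·[anion]ₒ)]
Numerator = 1×5.58 + 21×133 + 0.42×27.9 = 2810
Denominator = 1×112 + 21×25.3 + 0.42×100 = 685.3
Vm = 61.1 · log₁₀(4.1008) = 61.1 × (0.6129) = 37.45 mV

37.4 mV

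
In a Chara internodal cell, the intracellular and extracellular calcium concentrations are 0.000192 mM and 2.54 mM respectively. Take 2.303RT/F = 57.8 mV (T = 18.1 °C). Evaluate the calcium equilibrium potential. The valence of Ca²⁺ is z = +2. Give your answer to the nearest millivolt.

119 mV

E = (57.8/z) · log₁₀([Ca²⁺]_out/[Ca²⁺]_in) with z = +2.
= (57.8/2) · log₁₀(2.54/0.000192) = 28.90 · log₁₀(1.323e+04)
= 28.90 · (4.1215) = 119.11 mV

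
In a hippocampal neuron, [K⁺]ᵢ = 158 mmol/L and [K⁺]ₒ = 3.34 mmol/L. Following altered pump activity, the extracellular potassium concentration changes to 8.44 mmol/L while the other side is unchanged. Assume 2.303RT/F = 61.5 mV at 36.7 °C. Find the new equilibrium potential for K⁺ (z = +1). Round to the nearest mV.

-78 mV

After the shift: [K⁺]_out = 8.44, [K⁺]_in = 158 mmol/L.
E_new = (61.5/1)·log₁₀(8.44/158) = 61.50 · (-1.2723) = -78.25 mV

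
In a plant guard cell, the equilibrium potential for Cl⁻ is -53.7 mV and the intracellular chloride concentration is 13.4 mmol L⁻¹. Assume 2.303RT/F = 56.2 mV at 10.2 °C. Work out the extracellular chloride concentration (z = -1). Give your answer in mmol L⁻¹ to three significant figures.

Nernst: E = (56.2/-1) · log₁₀([out]/[in]), so log₁₀([out]/[in]) = -53.7 × -1 / 56.2 = 0.9555.
[out]/[in] = 10^(0.9555) = 9.026.
[out] = 9.026 × 13.4 = 121 mmol L⁻¹.

121 mmol L⁻¹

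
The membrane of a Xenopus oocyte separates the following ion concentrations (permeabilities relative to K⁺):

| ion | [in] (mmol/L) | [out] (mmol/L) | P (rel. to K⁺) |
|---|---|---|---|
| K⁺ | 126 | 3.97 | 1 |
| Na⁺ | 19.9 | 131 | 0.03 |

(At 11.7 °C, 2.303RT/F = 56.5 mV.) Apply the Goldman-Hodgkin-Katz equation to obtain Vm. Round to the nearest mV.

Vm = 56.5 · log₁₀[(Σ P·[cation]ₒ + Σ P·[anion]ᵢ) / (Σ P·[cation]ᵢ + Σ P·[anion]ₒ)]
Numerator = 1×3.97 + 0.03×131 = 7.9
Denominator = 1×126 + 0.03×19.9 = 126.6
Vm = 56.5 · log₁₀(0.062403) = 56.5 × (-1.2048) = -68.07 mV

-68 mV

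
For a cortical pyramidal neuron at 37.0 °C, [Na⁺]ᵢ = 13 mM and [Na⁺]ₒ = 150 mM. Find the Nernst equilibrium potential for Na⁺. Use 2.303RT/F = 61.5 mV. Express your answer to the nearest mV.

E = (61.5/z) · log₁₀([Na⁺]_out/[Na⁺]_in) with z = +1.
= (61.5/1) · log₁₀(150/13) = 61.50 · log₁₀(11.54)
= 61.50 · (1.0621) = 65.32 mV

65 mV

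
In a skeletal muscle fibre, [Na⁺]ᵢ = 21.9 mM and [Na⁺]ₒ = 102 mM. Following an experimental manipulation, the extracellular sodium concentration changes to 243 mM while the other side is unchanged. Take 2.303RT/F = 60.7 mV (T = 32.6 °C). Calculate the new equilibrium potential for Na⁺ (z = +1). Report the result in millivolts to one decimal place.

After the shift: [Na⁺]_out = 243, [Na⁺]_in = 21.9 mM.
E_new = (60.7/1)·log₁₀(243/21.9) = 60.70 · (1.0452) = 63.44 mV

63.4 mV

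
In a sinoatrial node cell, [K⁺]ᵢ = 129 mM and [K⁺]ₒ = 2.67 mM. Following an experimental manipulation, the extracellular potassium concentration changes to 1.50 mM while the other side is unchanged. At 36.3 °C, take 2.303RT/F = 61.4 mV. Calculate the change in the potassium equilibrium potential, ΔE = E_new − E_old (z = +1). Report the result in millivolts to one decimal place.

E_old = (61.4/1)·log₁₀(2.67/129) = -103.40 mV
E_new = (61.4/1)·log₁₀(1.50/129) = -118.78 mV
ΔE = -118.78 − (-103.40) = -15.38 mV

-15.4 mV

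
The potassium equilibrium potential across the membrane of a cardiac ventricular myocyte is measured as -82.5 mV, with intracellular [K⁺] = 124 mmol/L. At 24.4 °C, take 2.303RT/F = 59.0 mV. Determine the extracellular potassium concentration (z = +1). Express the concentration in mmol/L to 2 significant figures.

Nernst: E = (59.0/1) · log₁₀([out]/[in]), so log₁₀([out]/[in]) = -82.5 × 1 / 59.0 = -1.3983.
[out]/[in] = 10^(-1.3983) = 0.03997.
[out] = 0.03997 × 124 = 4.956 mmol/L.

5.0 mmol/L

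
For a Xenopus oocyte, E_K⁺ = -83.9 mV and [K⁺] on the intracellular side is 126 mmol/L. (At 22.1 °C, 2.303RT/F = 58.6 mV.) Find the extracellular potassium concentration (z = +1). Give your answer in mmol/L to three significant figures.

4.66 mmol/L

Nernst: E = (58.6/1) · log₁₀([out]/[in]), so log₁₀([out]/[in]) = -83.9 × 1 / 58.6 = -1.4317.
[out]/[in] = 10^(-1.4317) = 0.037.
[out] = 0.037 × 126 = 4.663 mmol/L.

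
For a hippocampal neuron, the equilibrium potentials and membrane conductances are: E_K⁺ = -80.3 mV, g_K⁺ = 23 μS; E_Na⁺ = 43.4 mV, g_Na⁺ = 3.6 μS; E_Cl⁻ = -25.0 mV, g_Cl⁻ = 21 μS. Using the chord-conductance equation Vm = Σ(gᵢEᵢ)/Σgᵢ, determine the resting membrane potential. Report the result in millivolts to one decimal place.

-46.5 mV

Σ gᵢEᵢ = 23·(-80.3) + 3.6·(43.4) + 21·(-25.0) = -2215.66
Σ gᵢ = 23 + 3.6 + 21 = 47.6
Vm = -2215.66 / 47.6 = -46.55 mV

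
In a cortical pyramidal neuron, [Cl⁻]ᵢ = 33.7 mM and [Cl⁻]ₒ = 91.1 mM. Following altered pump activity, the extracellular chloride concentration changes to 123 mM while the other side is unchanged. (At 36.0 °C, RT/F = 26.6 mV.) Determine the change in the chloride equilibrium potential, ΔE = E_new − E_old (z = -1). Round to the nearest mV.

-8 mV

E_old = (26.6/-1)·ln(91.1/33.7) = -26.45 mV
E_new = (26.6/-1)·ln(123/33.7) = -34.44 mV
ΔE = -34.44 − (-26.45) = -7.99 mV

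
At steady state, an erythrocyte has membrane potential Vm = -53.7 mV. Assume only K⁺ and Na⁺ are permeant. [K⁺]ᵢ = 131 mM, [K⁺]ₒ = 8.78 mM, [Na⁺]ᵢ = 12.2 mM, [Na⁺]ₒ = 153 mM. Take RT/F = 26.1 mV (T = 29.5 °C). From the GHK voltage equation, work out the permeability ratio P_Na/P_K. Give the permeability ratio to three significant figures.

Let α = P_Na/P_K. GHK: Vm = 26.1·ln[(Kₒ + α·Naₒ)/(Kᵢ + α·Naᵢ)].
e^(Vm/26.1) = e^(-53.7/26.1) = 0.12778
So 0.12778·(Kᵢ + α·Naᵢ) = Kₒ + α·Naₒ → α = (0.12778·131.0 − 8.78) / (153.0 − 0.12778·12.2)
α = (16.74 − 8.78) / (153.0 − 1.559) = 7.959/151.4 = 0.05255

0.0526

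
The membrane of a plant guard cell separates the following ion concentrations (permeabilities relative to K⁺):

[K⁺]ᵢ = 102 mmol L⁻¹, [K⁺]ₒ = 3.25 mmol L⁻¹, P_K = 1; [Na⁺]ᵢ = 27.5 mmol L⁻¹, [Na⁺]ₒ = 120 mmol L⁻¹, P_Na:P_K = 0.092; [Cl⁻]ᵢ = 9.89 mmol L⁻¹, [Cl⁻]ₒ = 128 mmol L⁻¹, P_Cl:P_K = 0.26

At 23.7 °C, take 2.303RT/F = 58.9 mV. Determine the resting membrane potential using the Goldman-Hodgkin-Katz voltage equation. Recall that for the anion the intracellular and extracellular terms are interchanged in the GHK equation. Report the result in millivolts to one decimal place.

Vm = 58.9 · log₁₀[(Σ P·[cation]ₒ + Σ P·[anion]ᵢ) / (Σ P·[cation]ᵢ + Σ P·[anion]ₒ)]
Numerator = 1×3.25 + 0.092×120 + 0.26×9.89 = 16.86
Denominator = 1×102 + 0.092×27.5 + 0.26×128 = 137.8
Vm = 58.9 · log₁₀(0.12235) = 58.9 × (-0.9124) = -53.74 mV

-53.7 mV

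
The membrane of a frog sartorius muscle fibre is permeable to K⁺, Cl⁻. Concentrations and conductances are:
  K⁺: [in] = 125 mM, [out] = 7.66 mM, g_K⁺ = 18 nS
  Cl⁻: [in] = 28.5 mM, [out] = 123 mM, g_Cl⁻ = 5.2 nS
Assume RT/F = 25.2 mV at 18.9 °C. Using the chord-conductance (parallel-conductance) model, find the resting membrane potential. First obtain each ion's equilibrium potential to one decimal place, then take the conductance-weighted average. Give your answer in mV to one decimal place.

E_K⁺ = (25.2/1)·ln(7.66/125) = -70.4 mV
E_Cl⁻ = (25.2/-1)·ln(123/28.5) = -36.8 mV
Vm = (Σ gᵢEᵢ)/(Σ gᵢ) = (18·-70.4 + 5.2·-36.8) / (18 + 5.2)
= -1458.56 / 23.2 = -62.87 mV

-62.9 mV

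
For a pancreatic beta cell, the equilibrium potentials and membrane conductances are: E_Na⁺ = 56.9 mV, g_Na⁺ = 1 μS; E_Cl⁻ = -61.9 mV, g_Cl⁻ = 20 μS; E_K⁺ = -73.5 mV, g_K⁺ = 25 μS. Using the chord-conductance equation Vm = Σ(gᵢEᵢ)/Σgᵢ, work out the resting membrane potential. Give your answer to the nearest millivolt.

Σ gᵢEᵢ = 1·(56.9) + 20·(-61.9) + 25·(-73.5) = -3018.60
Σ gᵢ = 1 + 20 + 25 = 46
Vm = -3018.60 / 46 = -65.62 mV

-66 mV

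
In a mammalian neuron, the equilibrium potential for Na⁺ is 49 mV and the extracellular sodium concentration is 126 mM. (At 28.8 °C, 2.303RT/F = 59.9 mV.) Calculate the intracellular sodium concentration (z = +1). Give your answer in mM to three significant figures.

19.2 mM

Nernst: E = (59.9/1) · log₁₀([out]/[in]), so log₁₀([out]/[in]) = 49.0 × 1 / 59.9 = 0.8180.
[out]/[in] = 10^(0.8180) = 6.577.
[in] = 126 / 6.577 = 19.16 mM.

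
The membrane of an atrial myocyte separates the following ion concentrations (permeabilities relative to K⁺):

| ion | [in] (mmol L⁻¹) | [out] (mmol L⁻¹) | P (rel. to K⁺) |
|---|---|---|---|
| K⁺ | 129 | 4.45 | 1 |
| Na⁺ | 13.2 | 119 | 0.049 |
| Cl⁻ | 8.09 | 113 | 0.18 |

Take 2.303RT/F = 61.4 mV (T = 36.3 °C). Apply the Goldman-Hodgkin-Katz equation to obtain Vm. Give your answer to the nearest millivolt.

Vm = 61.4 · log₁₀[(Σ P·[cation]ₒ + Σ P·[anion]ᵢ) / (Σ P·[cation]ᵢ + Σ P·[anion]ₒ)]
Numerator = 1×4.45 + 0.049×119 + 0.18×8.09 = 11.74
Denominator = 1×129 + 0.049×13.2 + 0.18×113 = 150
Vm = 61.4 · log₁₀(0.078255) = 61.4 × (-1.1065) = -67.94 mV

-68 mV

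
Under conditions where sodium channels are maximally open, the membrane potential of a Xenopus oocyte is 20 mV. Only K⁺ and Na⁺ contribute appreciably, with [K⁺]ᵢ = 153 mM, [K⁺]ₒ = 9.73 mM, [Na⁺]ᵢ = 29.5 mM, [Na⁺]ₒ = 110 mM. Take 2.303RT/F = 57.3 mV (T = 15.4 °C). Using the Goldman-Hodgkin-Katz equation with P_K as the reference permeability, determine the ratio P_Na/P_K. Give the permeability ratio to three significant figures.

Let α = P_Na/P_K. GHK: Vm = 57.3·log₁₀[(Kₒ + α·Naₒ)/(Kᵢ + α·Naᵢ)].
10^(Vm/57.3) = 10^(20.0/57.3) = 2.2338
So 2.2338·(Kᵢ + α·Naᵢ) = Kₒ + α·Naₒ → α = (2.2338·153.0 − 9.73) / (110.0 − 2.2338·29.5)
α = (341.8 − 9.73) / (110.0 − 65.9) = 332/44.1 = 7.529

7.53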